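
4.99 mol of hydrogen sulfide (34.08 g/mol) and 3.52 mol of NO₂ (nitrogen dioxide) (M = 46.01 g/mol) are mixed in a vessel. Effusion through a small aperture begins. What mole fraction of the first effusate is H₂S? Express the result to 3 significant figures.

0.622

Rate_i ∝ x_i/√M_i (Graham's law weighted by mole fraction), so the effusate composition follows n_i/√M_i.
x_H₂S(eff) = (n_H₂S/√M_H₂S) / (n_H₂S/√M_H₂S + n_NO₂/√M_NO₂)
= (4.99/√34.08) / (4.99/√34.08 + 3.52/√46.01) = 0.8548/(0.8548 + 0.5189) = 0.622.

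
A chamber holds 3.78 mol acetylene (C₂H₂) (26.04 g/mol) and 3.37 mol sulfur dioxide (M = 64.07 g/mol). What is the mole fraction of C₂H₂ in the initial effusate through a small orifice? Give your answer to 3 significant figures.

0.638

Effusion rate of each component ∝ n_i/√M_i (partial pressure × 1/√M).
x_C₂H₂(eff) = (n_C₂H₂/√M_C₂H₂) / (n_C₂H₂/√M_C₂H₂ + n_SO₂/√M_SO₂)
= (3.78/√26.04) / (3.78/√26.04 + 3.37/√64.07) = 0.7407/(0.7407 + 0.4210) = 0.638.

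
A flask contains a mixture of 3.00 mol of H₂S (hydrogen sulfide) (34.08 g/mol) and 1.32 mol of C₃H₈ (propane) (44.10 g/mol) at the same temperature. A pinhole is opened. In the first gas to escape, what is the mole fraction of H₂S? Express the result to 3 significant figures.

Each component's effusion rate ∝ (its partial pressure)·(1/√M) ∝ n_i/√M_i.
x_H₂S(eff) = (n_H₂S/√M_H₂S) / (n_H₂S/√M_H₂S + n_C₃H₈/√M_C₃H₈)
= (3.00/√34.08) / (3.00/√34.08 + 1.32/√44.10) = 0.5139/(0.5139 + 0.1988) = 0.721.

0.721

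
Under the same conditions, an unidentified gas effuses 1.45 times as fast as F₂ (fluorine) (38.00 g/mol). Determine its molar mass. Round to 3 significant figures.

18.1 g/mol

Since effusion rate ∝ 1/√M, rate_X/rate_F₂ = √(M_F₂/M_X).
1.45 = √(38.00/M_X)
M_X = 38.00 / 1.45² = 38.00 / 2.103 = 18.1 g/mol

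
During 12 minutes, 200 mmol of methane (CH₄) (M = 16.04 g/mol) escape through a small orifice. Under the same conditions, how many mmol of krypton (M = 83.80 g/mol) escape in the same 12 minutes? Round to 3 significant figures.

From Graham's law, rate_Kr/rate_CH₄ = √(M_CH₄/M_Kr) = √(16.04/83.80) = √0.1914 = 0.4375.
So the amount for Kr is 200 × 0.4375 = 87.5 mmol.

87.5 mmol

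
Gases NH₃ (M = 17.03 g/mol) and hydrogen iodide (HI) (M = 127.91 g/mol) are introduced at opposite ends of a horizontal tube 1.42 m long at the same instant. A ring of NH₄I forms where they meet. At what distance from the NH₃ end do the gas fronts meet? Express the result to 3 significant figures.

The fronts meet when d_NH₃ + d_HI = L with d_NH₃/d_HI = √(M_HI/M_NH₃) (Graham's law). Here √(M_HI/M_NH₃) = √(127.91/17.03) = 2.741.
With d_NH₃ + d_HI = 1.42 m, d_HI = 1.42/(1 + 2.741) = 0.3796 m.
d_NH₃ = 1.42 − 0.3796 = 1.04 m.

1.04 m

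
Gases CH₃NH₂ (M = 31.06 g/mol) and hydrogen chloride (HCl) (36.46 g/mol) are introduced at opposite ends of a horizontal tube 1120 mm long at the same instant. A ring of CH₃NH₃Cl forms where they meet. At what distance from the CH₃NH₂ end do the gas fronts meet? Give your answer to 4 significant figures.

582.4 mm

In equal time, each gas travels a distance ∝ its rate ∝ 1/√M, so d_CH₃NH₂/d_HCl = √(M_HCl/M_CH₃NH₂) = √(36.46/31.06) = 1.083.
With d_CH₃NH₂ + d_HCl = 1120 mm, d_HCl = 1120/(1 + 1.083) = 537.6 mm.
d_CH₃NH₂ = 1120 − 537.6 = 582.4 mm.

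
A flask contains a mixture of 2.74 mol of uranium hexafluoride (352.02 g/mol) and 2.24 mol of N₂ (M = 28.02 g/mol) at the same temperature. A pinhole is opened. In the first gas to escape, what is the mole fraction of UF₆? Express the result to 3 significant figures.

Effusion rate of each component ∝ n_i/√M_i (partial pressure × 1/√M).
Mole fraction of UF₆ in the effusate = (n_UF₆/√M_UF₆) / (n_UF₆/√M_UF₆ + n_N₂/√M_N₂)
= (2.74/√352.02) / (2.74/√352.02 + 2.24/√28.02) = 0.1460/(0.1460 + 0.4232) = 0.257.

0.257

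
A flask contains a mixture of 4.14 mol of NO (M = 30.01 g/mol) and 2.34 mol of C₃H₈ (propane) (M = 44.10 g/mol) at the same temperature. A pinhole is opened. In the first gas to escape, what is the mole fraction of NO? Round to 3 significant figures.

Each component's effusion rate ∝ (its partial pressure)·(1/√M) ∝ n_i/√M_i.
So x_NO in the escaping gas = (n_NO/√M_NO) / Σ(n_i/√M_i)
= (4.14/√30.01) / (4.14/√30.01 + 2.34/√44.10) = 0.7557/(0.7557 + 0.3524) = 0.682.

0.682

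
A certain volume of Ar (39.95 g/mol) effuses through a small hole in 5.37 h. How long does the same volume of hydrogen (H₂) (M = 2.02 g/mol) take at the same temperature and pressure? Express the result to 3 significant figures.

Since effusion rate ∝ 1/√M, t_H₂/t_Ar = √(M_H₂/M_Ar) = √(2.02/39.95) = √0.05056 = 0.2249.
So the time for H₂ is 5.37 × 0.2249 = 1.21 h.

1.21 h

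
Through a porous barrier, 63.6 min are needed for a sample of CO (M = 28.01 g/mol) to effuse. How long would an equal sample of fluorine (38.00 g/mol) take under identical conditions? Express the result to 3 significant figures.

From Graham's law, t_F₂/t_CO = √(M_F₂/M_CO) = √(38.00/28.01) = √1.357 = 1.165.
So the time for F₂ is 63.6 × 1.165 = 74.1 min.

74.1 min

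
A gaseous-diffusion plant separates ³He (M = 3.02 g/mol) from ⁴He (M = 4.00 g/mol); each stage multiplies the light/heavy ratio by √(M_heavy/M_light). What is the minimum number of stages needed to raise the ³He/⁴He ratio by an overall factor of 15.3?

20

Per stage α = (4.00/3.02)^(1/2) = 1.32450^0.5, giving ln α = 0.1405.
Need α^N ≥ 15.3 ⇒ N ≥ ln(15.3) / ln α = 2.728 / 0.1405 = 19.41.
So at least 20 stages are needed.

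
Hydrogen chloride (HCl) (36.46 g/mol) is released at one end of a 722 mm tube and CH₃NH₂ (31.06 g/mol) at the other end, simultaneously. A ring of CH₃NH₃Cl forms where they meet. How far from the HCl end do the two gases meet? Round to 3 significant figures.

347 mm

Graham's law gives d_HCl/d_CH₃NH₂ = rate_HCl/rate_CH₃NH₂ = √(M_CH₃NH₂/M_HCl) = √(31.06/36.46) = 0.9230.
With d_HCl + d_CH₃NH₂ = 722 mm, d_CH₃NH₂ = 722/(1 + 0.9230) = 375.5 mm.
d_HCl = 722 − 375.5 = 347 mm.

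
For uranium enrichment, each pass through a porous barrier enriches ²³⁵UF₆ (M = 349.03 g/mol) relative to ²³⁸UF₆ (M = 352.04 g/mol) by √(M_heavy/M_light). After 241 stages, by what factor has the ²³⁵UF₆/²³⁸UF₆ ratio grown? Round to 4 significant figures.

Overall factor = α^241 with α = √(352.04/349.03), i.e. (352.04/349.03)^(241/2).
= 1.00862^(241/2) = 2.814.

2.814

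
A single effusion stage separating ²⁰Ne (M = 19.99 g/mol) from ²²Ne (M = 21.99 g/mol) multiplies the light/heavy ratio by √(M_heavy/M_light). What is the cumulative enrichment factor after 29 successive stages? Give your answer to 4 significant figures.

The single-stage factor is √(M_heavy/M_light), so 29 stages give [√(21.99/19.99)]^29 = (21.99/19.99)^(29/2).
= 1.10005^(29/2) = 3.985.

3.985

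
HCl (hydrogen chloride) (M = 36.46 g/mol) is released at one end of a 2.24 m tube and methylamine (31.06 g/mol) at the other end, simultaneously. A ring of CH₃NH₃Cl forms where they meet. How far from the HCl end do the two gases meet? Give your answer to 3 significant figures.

1.08 m

The fronts meet when d_HCl + d_CH₃NH₂ = L with d_HCl/d_CH₃NH₂ = √(M_CH₃NH₂/M_HCl) (Graham's law). Here √(M_CH₃NH₂/M_HCl) = √(31.06/36.46) = 0.9230.
With d_HCl + d_CH₃NH₂ = 2.24 m, d_CH₃NH₂ = 2.24/(1 + 0.9230) = 1.165 m.
d_HCl = 2.24 − 1.165 = 1.08 m.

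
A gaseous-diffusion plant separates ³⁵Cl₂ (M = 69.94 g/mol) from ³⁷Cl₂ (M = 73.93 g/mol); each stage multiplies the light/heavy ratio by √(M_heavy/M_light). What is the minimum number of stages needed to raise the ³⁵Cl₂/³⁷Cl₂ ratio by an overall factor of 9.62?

82

Single-stage factor α = √(73.93/69.94), so ln α = ½ ln(1.05705) = 0.02774.
Need α^N ≥ 9.62 ⇒ N ≥ ln(9.62) / ln α = 2.264 / 0.02774 = 81.61.
Minimum whole number of stages: N = 82.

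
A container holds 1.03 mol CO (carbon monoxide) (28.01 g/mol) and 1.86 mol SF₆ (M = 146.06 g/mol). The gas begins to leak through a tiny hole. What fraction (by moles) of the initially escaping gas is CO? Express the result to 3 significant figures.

Rate_i ∝ x_i/√M_i (Graham's law weighted by mole fraction), so the effusate composition follows n_i/√M_i.
So x_CO in the escaping gas = (n_CO/√M_CO) / Σ(n_i/√M_i)
= (1.03/√28.01) / (1.03/√28.01 + 1.86/√146.06) = 0.1946/(0.1946 + 0.1539) = 0.558.

0.558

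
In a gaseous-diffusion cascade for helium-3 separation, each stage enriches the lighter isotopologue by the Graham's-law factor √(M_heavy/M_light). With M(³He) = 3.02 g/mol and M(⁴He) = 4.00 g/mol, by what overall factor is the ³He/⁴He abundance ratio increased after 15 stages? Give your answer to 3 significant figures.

8.23

The single-stage factor is √(M_heavy/M_light), so 15 stages give [√(4.00/3.02)]^15 = (4.00/3.02)^(15/2).
= 1.32450^(15/2) = 8.23.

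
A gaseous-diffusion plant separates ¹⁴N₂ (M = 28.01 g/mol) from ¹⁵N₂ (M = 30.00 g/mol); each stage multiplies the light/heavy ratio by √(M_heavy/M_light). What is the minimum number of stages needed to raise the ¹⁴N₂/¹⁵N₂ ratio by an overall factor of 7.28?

Single-stage factor α = √(30.00/28.01), so ln α = ½ ln(1.07105) = 0.03432.
Need α^N ≥ 7.28 ⇒ N ≥ ln(7.28) / ln α = 1.985 / 0.03432 = 57.85.
Minimum whole number of stages: N = 58.

58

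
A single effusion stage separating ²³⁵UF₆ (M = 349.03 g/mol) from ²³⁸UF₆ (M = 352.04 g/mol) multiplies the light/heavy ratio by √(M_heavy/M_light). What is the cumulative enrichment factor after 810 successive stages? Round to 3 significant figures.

32.4

Each stage multiplies the ratio by α = √(352.04/349.03), so after 810 stages the overall factor is α^810 = (352.04/349.03)^(810/2).
= 1.00862^405 = 32.4.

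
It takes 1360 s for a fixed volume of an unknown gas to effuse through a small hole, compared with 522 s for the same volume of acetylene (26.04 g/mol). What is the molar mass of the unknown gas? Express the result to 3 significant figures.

177 g/mol

Since effusion rate ∝ 1/√M, t_X/t_C₂H₂ = √(M_X/M_C₂H₂).
1360/522 = 2.605 = √(M_X/26.04)
M_X = 26.04 × 2.605² = 26.04 × 6.788 = 177 g/mol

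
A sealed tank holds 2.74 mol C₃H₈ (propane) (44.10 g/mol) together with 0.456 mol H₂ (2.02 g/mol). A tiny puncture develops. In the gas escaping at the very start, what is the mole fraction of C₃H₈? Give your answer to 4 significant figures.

0.5626

Each component's effusion rate ∝ (its partial pressure)·(1/√M) ∝ n_i/√M_i.
x_C₃H₈(eff) = (n_C₃H₈/√M_C₃H₈) / (n_C₃H₈/√M_C₃H₈ + n_H₂/√M_H₂)
= (2.74/√44.10) / (2.74/√44.10 + 0.456/√2.02) = 0.4126/(0.4126 + 0.3208) = 0.5626.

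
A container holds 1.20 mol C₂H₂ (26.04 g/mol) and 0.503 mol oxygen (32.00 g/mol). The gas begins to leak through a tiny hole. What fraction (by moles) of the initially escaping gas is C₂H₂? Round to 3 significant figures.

0.726

The effusion rate of species i is ∝ p_i/√M_i ∝ n_i/√M_i.
x_C₂H₂(eff) = (n_C₂H₂/√M_C₂H₂) / (n_C₂H₂/√M_C₂H₂ + n_O₂/√M_O₂)
= (1.20/√26.04) / (1.20/√26.04 + 0.503/√32.00) = 0.2352/(0.2352 + 0.08892) = 0.726.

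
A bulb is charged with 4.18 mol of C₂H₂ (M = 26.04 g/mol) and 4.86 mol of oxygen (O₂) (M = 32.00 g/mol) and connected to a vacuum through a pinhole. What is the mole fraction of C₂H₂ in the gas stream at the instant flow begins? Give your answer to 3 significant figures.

0.488

Each component's effusion rate ∝ (its partial pressure)·(1/√M) ∝ n_i/√M_i.
So x_C₂H₂ in the escaping gas = (n_C₂H₂/√M_C₂H₂) / Σ(n_i/√M_i)
= (4.18/√26.04) / (4.18/√26.04 + 4.86/√32.00) = 0.8191/(0.8191 + 0.8591) = 0.488.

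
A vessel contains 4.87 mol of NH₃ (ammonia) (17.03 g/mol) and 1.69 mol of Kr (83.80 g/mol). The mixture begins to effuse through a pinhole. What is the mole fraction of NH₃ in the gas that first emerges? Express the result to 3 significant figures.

The effusion rate of species i is ∝ p_i/√M_i ∝ n_i/√M_i.
Mole fraction of NH₃ in the effusate = (n_NH₃/√M_NH₃) / (n_NH₃/√M_NH₃ + n_Kr/√M_Kr)
= (4.87/√17.03) / (4.87/√17.03 + 1.69/√83.80) = 1.180/(1.180 + 0.1846) = 0.865.

0.865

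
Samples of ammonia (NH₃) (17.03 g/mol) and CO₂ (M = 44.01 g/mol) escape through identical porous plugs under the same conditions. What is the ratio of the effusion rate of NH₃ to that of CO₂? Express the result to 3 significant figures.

1.61

By Graham's law, rate_NH₃/rate_CO₂ = √(M_CO₂/M_NH₃) = √(44.01/17.03) = √2.584 = 1.61.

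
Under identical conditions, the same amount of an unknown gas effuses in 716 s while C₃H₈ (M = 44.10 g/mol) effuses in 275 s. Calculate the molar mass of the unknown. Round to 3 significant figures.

299 g/mol

Using Graham's law: t_X/t_C₃H₈ = √(M_X/M_C₃H₈).
716/275 = 2.604 = √(M_X/44.10)
M_X = 44.10 × 2.604² = 44.10 × 6.779 = 299 g/mol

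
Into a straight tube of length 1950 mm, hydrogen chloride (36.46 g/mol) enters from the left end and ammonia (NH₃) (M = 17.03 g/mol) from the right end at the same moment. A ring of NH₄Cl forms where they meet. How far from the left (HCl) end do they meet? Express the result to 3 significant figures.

792 mm

Distances travelled in equal time are proportional to diffusion rates, so d_HCl/d_NH₃ = √(M_NH₃/M_HCl) = √(17.03/36.46) = 0.6834.
With d_HCl + d_NH₃ = 1950 mm, d_NH₃ = 1950/(1 + 0.6834) = 1158 mm.
d_HCl = 1950 − 1158 = 792 mm.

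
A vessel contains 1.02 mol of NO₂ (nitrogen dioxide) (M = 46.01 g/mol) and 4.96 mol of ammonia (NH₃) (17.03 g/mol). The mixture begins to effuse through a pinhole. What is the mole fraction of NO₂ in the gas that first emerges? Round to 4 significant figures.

0.1112

The effusion rate of species i is ∝ p_i/√M_i ∝ n_i/√M_i.
So x_NO₂ in the escaping gas = (n_NO₂/√M_NO₂) / Σ(n_i/√M_i)
= (1.02/√46.01) / (1.02/√46.01 + 4.96/√17.03) = 0.1504/(0.1504 + 1.202) = 0.1112.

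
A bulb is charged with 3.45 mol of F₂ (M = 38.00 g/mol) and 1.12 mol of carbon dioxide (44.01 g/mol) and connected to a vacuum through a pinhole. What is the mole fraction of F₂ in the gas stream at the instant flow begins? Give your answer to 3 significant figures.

0.768

Effusion rate of each component ∝ n_i/√M_i (partial pressure × 1/√M).
Mole fraction of F₂ in the effusate = (n_F₂/√M_F₂) / (n_F₂/√M_F₂ + n_CO₂/√M_CO₂)
= (3.45/√38.00) / (3.45/√38.00 + 1.12/√44.01) = 0.5597/(0.5597 + 0.1688) = 0.768.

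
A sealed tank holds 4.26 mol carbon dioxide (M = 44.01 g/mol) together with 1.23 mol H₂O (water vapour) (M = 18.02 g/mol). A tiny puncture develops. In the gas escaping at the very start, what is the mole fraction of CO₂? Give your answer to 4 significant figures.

Effusion rate of each component ∝ n_i/√M_i (partial pressure × 1/√M).
x_CO₂(eff) = (n_CO₂/√M_CO₂) / (n_CO₂/√M_CO₂ + n_H₂O/√M_H₂O)
= (4.26/√44.01) / (4.26/√44.01 + 1.23/√18.02) = 0.6421/(0.6421 + 0.2898) = 0.6891.

0.6891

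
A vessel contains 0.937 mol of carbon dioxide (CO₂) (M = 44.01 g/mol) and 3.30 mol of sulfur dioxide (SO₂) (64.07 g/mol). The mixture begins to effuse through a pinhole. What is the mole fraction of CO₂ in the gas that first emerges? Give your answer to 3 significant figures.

0.255

The effusion rate of species i is ∝ p_i/√M_i ∝ n_i/√M_i.
Mole fraction of CO₂ in the effusate = (n_CO₂/√M_CO₂) / (n_CO₂/√M_CO₂ + n_SO₂/√M_SO₂)
= (0.937/√44.01) / (0.937/√44.01 + 3.30/√64.07) = 0.1412/(0.1412 + 0.4123) = 0.255.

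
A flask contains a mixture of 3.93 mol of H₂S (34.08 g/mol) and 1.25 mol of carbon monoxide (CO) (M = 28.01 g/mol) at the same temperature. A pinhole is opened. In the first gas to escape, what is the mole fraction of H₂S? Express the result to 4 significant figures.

0.7403

The effusion rate of species i is ∝ p_i/√M_i ∝ n_i/√M_i.
Mole fraction of H₂S in the effusate = (n_H₂S/√M_H₂S) / (n_H₂S/√M_H₂S + n_CO/√M_CO)
= (3.93/√34.08) / (3.93/√34.08 + 1.25/√28.01) = 0.6732/(0.6732 + 0.2362) = 0.7403.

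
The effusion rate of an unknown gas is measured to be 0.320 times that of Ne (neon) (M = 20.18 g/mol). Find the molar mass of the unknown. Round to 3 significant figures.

197 g/mol

Since effusion rate ∝ 1/√M, rate_X/rate_Ne = √(M_Ne/M_X).
0.320 = √(20.18/M_X)
M_X = 20.18 / 0.320² = 20.18 / 0.1024 = 197 g/mol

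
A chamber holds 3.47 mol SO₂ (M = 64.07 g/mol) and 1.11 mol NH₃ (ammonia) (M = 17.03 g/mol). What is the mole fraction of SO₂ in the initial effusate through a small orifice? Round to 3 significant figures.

Rate_i ∝ x_i/√M_i (Graham's law weighted by mole fraction), so the effusate composition follows n_i/√M_i.
So x_SO₂ in the escaping gas = (n_SO₂/√M_SO₂) / Σ(n_i/√M_i)
= (3.47/√64.07) / (3.47/√64.07 + 1.11/√17.03) = 0.4335/(0.4335 + 0.2690) = 0.617.

0.617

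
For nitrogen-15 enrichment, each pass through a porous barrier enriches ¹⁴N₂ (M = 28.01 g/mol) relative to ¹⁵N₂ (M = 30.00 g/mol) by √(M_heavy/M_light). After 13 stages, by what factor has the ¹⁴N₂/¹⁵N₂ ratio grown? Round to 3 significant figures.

After 13 stages the ratio has grown by (√(30.00/28.01))^13 = (30.00/28.01)^(13/2).
= 1.07105^(13/2) = 1.56.

1.56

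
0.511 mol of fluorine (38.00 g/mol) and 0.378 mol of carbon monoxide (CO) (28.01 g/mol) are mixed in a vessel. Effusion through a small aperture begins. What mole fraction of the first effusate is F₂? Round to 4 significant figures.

0.5372

The effusion rate of species i is ∝ p_i/√M_i ∝ n_i/√M_i.
So x_F₂ in the escaping gas = (n_F₂/√M_F₂) / Σ(n_i/√M_i)
= (0.511/√38.00) / (0.511/√38.00 + 0.378/√28.01) = 0.08290/(0.08290 + 0.07142) = 0.5372.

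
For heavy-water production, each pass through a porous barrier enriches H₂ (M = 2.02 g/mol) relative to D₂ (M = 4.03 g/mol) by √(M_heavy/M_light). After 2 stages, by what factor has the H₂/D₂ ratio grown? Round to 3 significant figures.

2.00

Each stage multiplies the ratio by α = √(4.03/2.02), so after 2 stages the overall factor is α^2 = (4.03/2.02)^(2/2).
= 1.99505^1 = 2.00.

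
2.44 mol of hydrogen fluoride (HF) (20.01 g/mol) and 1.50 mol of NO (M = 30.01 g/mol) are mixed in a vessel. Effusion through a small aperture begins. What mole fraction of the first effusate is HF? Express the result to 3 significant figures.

Rate_i ∝ x_i/√M_i (Graham's law weighted by mole fraction), so the effusate composition follows n_i/√M_i.
x_HF(eff) = (n_HF/√M_HF) / (n_HF/√M_HF + n_NO/√M_NO)
= (2.44/√20.01) / (2.44/√20.01 + 1.50/√30.01) = 0.5455/(0.5455 + 0.2738) = 0.666.

0.666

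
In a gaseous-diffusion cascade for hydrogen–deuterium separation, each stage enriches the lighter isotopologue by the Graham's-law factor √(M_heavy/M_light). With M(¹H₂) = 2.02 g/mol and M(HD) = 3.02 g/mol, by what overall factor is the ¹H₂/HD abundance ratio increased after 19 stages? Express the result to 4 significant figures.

45.63

The single-stage factor is √(M_heavy/M_light), so 19 stages give [√(3.02/2.02)]^19 = (3.02/2.02)^(19/2).
= 1.49505^(19/2) = 45.63.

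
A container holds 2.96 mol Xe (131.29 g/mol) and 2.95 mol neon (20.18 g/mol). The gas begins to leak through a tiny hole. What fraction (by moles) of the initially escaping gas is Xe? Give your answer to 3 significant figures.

Rate_i ∝ x_i/√M_i (Graham's law weighted by mole fraction), so the effusate composition follows n_i/√M_i.
x_Xe(eff) = (n_Xe/√M_Xe) / (n_Xe/√M_Xe + n_Ne/√M_Ne)
= (2.96/√131.29) / (2.96/√131.29 + 2.95/√20.18) = 0.2583/(0.2583 + 0.6567) = 0.282.

0.282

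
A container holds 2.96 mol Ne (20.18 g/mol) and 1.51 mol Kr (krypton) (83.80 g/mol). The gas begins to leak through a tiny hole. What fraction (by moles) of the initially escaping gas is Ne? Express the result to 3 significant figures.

The effusion rate of species i is ∝ p_i/√M_i ∝ n_i/√M_i.
x_Ne(eff) = (n_Ne/√M_Ne) / (n_Ne/√M_Ne + n_Kr/√M_Kr)
= (2.96/√20.18) / (2.96/√20.18 + 1.51/√83.80) = 0.6589/(0.6589 + 0.1650) = 0.800.

0.800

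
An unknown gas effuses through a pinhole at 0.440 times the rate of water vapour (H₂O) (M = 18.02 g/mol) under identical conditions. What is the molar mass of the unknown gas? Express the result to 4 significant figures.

93.08 g/mol

Graham's law gives rate_X/rate_H₂O = √(M_H₂O/M_X).
0.440 = √(18.02/M_X)
M_X = 18.02 / 0.440² = 18.02 / 0.1936 = 93.08 g/mol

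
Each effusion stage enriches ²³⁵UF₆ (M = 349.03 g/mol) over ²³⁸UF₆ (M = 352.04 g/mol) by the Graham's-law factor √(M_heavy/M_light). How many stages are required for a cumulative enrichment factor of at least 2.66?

228

With α = √(352.04/349.03) per stage, ln α = ½ ln(1.00862) = 0.004293.
Need α^N ≥ 2.66 ⇒ N ≥ ln(2.66) / ln α = 0.9783 / 0.004293 = 227.86.
So at least 228 stages are needed.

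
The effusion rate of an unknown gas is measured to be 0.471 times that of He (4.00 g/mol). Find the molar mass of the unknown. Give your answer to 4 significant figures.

By Graham's law, rate_X/rate_He = √(M_He/M_X).
0.471 = √(4.00/M_X)
M_X = 4.00 / 0.471² = 4.00 / 0.2218 = 18.03 g/mol

18.03 g/mol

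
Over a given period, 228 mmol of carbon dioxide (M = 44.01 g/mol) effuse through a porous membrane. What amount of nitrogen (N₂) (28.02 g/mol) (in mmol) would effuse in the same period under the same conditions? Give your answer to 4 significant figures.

285.7 mmol

From Graham's law, rate_N₂/rate_CO₂ = √(M_CO₂/M_N₂) = √(44.01/28.02) = √1.571 = 1.253.
So the amount for N₂ is 228 × 1.253 = 285.7 mmol.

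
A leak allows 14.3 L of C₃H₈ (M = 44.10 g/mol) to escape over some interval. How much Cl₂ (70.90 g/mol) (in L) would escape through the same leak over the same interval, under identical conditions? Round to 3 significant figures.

11.3 L

From Graham's law, rate_Cl₂/rate_C₃H₈ = √(M_C₃H₈/M_Cl₂) = √(44.10/70.90) = √0.6220 = 0.7887.
So the volume for Cl₂ is 14.3 × 0.7887 = 11.3 L.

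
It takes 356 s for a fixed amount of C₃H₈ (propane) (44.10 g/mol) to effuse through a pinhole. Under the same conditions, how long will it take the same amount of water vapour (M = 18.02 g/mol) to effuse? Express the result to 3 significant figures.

Since effusion rate ∝ 1/√M, t_H₂O/t_C₃H₈ = √(M_H₂O/M_C₃H₈) = √(18.02/44.10) = √0.4086 = 0.6392.
So the time for H₂O is 356 × 0.6392 = 228 s.

228 s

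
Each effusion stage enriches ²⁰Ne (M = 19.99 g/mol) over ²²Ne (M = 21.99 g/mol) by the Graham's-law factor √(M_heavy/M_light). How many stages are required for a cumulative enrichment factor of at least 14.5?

57

Per stage α = (21.99/19.99)^(1/2) = 1.10005^0.5, giving ln α = 0.04768.
Need α^N ≥ 14.5 ⇒ N ≥ ln(14.5) / ln α = 2.674 / 0.04768 = 56.09.
So at least 57 stages are needed.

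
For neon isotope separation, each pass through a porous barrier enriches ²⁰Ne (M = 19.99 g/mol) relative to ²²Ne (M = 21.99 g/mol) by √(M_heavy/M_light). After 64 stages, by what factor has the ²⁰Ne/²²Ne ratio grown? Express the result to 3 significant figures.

21.1

Each stage multiplies the ratio by α = √(21.99/19.99), so after 64 stages the overall factor is α^64 = (21.99/19.99)^(64/2).
= 1.10005^32 = 21.1.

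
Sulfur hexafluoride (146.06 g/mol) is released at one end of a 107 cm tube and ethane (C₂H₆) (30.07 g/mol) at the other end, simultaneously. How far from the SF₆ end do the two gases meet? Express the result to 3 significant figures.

The fronts meet when d_SF₆ + d_C₂H₆ = L with d_SF₆/d_C₂H₆ = √(M_C₂H₆/M_SF₆) (Graham's law). Here √(M_C₂H₆/M_SF₆) = √(30.07/146.06) = 0.4537.
With d_SF₆ + d_C₂H₆ = 107 cm, d_C₂H₆ = 107/(1 + 0.4537) = 73.60 cm.
d_SF₆ = 107 − 73.60 = 33.4 cm.

33.4 cm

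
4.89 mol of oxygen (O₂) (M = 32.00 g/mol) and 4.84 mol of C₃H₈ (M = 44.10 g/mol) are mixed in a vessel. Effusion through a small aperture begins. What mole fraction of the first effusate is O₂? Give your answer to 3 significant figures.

0.543

Each component's effusion rate ∝ (its partial pressure)·(1/√M) ∝ n_i/√M_i.
Mole fraction of O₂ in the effusate = (n_O₂/√M_O₂) / (n_O₂/√M_O₂ + n_C₃H₈/√M_C₃H₈)
= (4.89/√32.00) / (4.89/√32.00 + 4.84/√44.10) = 0.8644/(0.8644 + 0.7288) = 0.543.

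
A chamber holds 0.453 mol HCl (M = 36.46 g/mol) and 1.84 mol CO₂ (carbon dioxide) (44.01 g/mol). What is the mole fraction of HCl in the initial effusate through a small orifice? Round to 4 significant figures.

The effusion rate of species i is ∝ p_i/√M_i ∝ n_i/√M_i.
Mole fraction of HCl in the effusate = (n_HCl/√M_HCl) / (n_HCl/√M_HCl + n_CO₂/√M_CO₂)
= (0.453/√36.46) / (0.453/√36.46 + 1.84/√44.01) = 0.07502/(0.07502 + 0.2774) = 0.2129.

0.2129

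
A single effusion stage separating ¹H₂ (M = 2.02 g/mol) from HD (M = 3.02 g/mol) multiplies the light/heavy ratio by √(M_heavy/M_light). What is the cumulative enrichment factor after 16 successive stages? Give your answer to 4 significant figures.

The single-stage factor is √(M_heavy/M_light), so 16 stages give [√(3.02/2.02)]^16 = (3.02/2.02)^(16/2).
= 1.49505^8 = 24.96.

24.96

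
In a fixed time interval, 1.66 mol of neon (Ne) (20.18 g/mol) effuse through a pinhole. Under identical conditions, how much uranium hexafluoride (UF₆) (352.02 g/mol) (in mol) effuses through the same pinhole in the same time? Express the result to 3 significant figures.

Since effusion rate ∝ 1/√M, rate_UF₆/rate_Ne = √(M_Ne/M_UF₆) = √(20.18/352.02) = √0.05733 = 0.2394.
So the amount for UF₆ is 1.66 × 0.2394 = 0.397 mol.

0.397 mol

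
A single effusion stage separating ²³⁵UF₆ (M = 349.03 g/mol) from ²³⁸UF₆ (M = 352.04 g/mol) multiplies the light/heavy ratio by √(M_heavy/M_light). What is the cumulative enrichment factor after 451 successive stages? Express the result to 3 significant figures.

Each stage multiplies the ratio by α = √(352.04/349.03), so after 451 stages the overall factor is α^451 = (352.04/349.03)^(451/2).
= 1.00862^(451/2) = 6.93.

6.93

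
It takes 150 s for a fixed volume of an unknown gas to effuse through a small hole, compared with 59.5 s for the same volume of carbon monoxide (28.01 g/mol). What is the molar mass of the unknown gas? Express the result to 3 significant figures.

178 g/mol

Graham's law gives t_X/t_CO = √(M_X/M_CO).
150/59.5 = 2.521 = √(M_X/28.01)
M_X = 28.01 × 2.521² = 28.01 × 6.355 = 178 g/mol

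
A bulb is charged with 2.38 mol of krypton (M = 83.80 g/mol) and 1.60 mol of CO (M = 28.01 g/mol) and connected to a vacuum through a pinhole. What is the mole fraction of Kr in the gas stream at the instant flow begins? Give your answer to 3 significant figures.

Each component's effusion rate ∝ (its partial pressure)·(1/√M) ∝ n_i/√M_i.
So x_Kr in the escaping gas = (n_Kr/√M_Kr) / Σ(n_i/√M_i)
= (2.38/√83.80) / (2.38/√83.80 + 1.60/√28.01) = 0.2600/(0.2600 + 0.3023) = 0.462.

0.462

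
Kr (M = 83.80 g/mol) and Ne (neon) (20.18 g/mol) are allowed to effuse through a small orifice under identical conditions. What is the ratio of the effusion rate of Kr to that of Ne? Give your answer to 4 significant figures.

From Graham's law, rate_Kr/rate_Ne = √(M_Ne/M_Kr) = √(20.18/83.80) = √0.2408 = 0.4907.

0.4907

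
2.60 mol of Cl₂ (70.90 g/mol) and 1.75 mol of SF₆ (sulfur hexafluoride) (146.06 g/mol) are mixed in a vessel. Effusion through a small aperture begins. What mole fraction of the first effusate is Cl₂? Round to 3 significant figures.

Rate_i ∝ x_i/√M_i (Graham's law weighted by mole fraction), so the effusate composition follows n_i/√M_i.
Mole fraction of Cl₂ in the effusate = (n_Cl₂/√M_Cl₂) / (n_Cl₂/√M_Cl₂ + n_SF₆/√M_SF₆)
= (2.60/√70.90) / (2.60/√70.90 + 1.75/√146.06) = 0.3088/(0.3088 + 0.1448) = 0.681.

0.681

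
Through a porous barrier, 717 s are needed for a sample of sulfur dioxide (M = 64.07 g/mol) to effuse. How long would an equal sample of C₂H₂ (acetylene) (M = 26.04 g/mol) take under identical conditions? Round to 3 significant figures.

From Graham's law, t_C₂H₂/t_SO₂ = √(M_C₂H₂/M_SO₂) = √(26.04/64.07) = √0.4064 = 0.6375.
So the time for C₂H₂ is 717 × 0.6375 = 457 s.

457 s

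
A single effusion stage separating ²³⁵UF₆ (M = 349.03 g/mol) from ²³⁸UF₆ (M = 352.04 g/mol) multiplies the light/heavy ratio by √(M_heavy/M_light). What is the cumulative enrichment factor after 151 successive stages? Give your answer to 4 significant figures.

1.912

After 151 stages the ratio has grown by (√(352.04/349.03))^151 = (352.04/349.03)^(151/2).
= 1.00862^(151/2) = 1.912.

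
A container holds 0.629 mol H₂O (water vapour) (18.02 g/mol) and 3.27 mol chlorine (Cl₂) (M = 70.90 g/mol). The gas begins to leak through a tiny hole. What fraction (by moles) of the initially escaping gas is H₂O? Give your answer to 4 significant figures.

0.2762

Rate_i ∝ x_i/√M_i (Graham's law weighted by mole fraction), so the effusate composition follows n_i/√M_i.
So x_H₂O in the escaping gas = (n_H₂O/√M_H₂O) / Σ(n_i/√M_i)
= (0.629/√18.02) / (0.629/√18.02 + 3.27/√70.90) = 0.1482/(0.1482 + 0.3884) = 0.2762.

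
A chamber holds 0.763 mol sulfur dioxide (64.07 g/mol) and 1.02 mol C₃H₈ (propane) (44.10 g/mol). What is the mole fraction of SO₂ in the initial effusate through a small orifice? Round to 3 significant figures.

0.383

Each component's effusion rate ∝ (its partial pressure)·(1/√M) ∝ n_i/√M_i.
x_SO₂(eff) = (n_SO₂/√M_SO₂) / (n_SO₂/√M_SO₂ + n_C₃H₈/√M_C₃H₈)
= (0.763/√64.07) / (0.763/√64.07 + 1.02/√44.10) = 0.09532/(0.09532 + 0.1536) = 0.383.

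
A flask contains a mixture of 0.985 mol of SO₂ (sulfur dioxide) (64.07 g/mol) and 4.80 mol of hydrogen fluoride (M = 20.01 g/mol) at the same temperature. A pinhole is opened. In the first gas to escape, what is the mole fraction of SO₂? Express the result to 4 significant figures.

Rate_i ∝ x_i/√M_i (Graham's law weighted by mole fraction), so the effusate composition follows n_i/√M_i.
Mole fraction of SO₂ in the effusate = (n_SO₂/√M_SO₂) / (n_SO₂/√M_SO₂ + n_HF/√M_HF)
= (0.985/√64.07) / (0.985/√64.07 + 4.80/√20.01) = 0.1231/(0.1231 + 1.073) = 0.1029.

0.1029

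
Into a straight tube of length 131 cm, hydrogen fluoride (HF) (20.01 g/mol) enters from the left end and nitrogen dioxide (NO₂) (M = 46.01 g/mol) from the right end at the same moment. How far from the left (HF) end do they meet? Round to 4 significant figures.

78.94 cm

Distances travelled in equal time are proportional to diffusion rates, so d_HF/d_NO₂ = √(M_NO₂/M_HF) = √(46.01/20.01) = 1.516.
With d_HF + d_NO₂ = 131 cm, d_NO₂ = 131/(1 + 1.516) = 52.06 cm.
d_HF = 131 − 52.06 = 78.94 cm.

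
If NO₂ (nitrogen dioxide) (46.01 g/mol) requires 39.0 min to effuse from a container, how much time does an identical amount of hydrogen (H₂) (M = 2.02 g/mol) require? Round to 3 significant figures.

Graham's law gives t_H₂/t_NO₂ = √(M_H₂/M_NO₂) = √(2.02/46.01) = √0.04390 = 0.2095.
So the time for H₂ is 39.0 × 0.2095 = 8.17 min.

8.17 min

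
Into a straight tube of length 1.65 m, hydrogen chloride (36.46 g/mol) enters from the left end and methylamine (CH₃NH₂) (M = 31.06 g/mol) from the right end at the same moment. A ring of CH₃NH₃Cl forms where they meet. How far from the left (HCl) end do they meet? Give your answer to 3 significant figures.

In equal time, each gas travels a distance ∝ its rate ∝ 1/√M, so d_HCl/d_CH₃NH₂ = √(M_CH₃NH₂/M_HCl) = √(31.06/36.46) = 0.9230.
With d_HCl + d_CH₃NH₂ = 1.65 m, d_CH₃NH₂ = 1.65/(1 + 0.9230) = 0.8580 m.
d_HCl = 1.65 − 0.8580 = 0.792 m.

0.792 m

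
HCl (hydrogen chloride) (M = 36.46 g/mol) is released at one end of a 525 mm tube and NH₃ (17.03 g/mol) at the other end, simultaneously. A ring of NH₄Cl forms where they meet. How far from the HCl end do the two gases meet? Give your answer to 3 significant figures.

Graham's law gives d_HCl/d_NH₃ = rate_HCl/rate_NH₃ = √(M_NH₃/M_HCl) = √(17.03/36.46) = 0.6834.
With d_HCl + d_NH₃ = 525 mm, d_NH₃ = 525/(1 + 0.6834) = 311.9 mm.
d_HCl = 525 − 311.9 = 213 mm.

213 mm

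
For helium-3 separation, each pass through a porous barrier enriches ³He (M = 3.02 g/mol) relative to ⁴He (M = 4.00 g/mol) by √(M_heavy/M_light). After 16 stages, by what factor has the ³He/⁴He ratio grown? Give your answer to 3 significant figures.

9.47

Each stage multiplies the ratio by α = √(4.00/3.02), so after 16 stages the overall factor is α^16 = (4.00/3.02)^(16/2).
= 1.32450^8 = 9.47.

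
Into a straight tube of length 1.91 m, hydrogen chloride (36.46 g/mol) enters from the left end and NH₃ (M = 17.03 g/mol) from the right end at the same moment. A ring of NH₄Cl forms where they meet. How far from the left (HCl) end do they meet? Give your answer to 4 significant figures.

0.7754 m

Graham's law gives d_HCl/d_NH₃ = rate_HCl/rate_NH₃ = √(M_NH₃/M_HCl) = √(17.03/36.46) = 0.6834.
With d_HCl + d_NH₃ = 1.91 m, d_NH₃ = 1.91/(1 + 0.6834) = 1.135 m.
d_HCl = 1.91 − 1.135 = 0.7754 m.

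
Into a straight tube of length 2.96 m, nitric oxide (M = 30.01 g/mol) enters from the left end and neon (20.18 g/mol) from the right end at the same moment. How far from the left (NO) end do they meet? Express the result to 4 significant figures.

Graham's law gives d_NO/d_Ne = rate_NO/rate_Ne = √(M_Ne/M_NO) = √(20.18/30.01) = 0.8200.
With d_NO + d_Ne = 2.96 m, d_Ne = 2.96/(1 + 0.8200) = 1.626 m.
d_NO = 2.96 − 1.626 = 1.334 m.

1.334 m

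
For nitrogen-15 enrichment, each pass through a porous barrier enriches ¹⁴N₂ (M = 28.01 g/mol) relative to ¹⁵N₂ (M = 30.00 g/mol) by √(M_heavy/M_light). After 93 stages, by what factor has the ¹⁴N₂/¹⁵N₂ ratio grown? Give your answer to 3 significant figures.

The single-stage factor is √(M_heavy/M_light), so 93 stages give [√(30.00/28.01)]^93 = (30.00/28.01)^(93/2).
= 1.07105^(93/2) = 24.3.

24.3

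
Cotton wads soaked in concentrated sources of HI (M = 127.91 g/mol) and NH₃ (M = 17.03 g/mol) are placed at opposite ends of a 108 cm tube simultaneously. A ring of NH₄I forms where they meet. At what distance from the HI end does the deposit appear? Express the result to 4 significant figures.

28.87 cm

The fronts meet when d_HI + d_NH₃ = L with d_HI/d_NH₃ = √(M_NH₃/M_HI) (Graham's law). Here √(M_NH₃/M_HI) = √(17.03/127.91) = 0.3649.
With d_HI + d_NH₃ = 108 cm, d_NH₃ = 108/(1 + 0.3649) = 79.13 cm.
d_HI = 108 − 79.13 = 28.87 cm.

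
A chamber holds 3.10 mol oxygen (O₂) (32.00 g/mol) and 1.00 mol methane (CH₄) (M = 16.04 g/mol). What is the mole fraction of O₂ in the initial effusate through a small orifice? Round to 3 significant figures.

Each component's effusion rate ∝ (its partial pressure)·(1/√M) ∝ n_i/√M_i.
Mole fraction of O₂ in the effusate = (n_O₂/√M_O₂) / (n_O₂/√M_O₂ + n_CH₄/√M_CH₄)
= (3.10/√32.00) / (3.10/√32.00 + 1.00/√16.04) = 0.5480/(0.5480 + 0.2497) = 0.687.

0.687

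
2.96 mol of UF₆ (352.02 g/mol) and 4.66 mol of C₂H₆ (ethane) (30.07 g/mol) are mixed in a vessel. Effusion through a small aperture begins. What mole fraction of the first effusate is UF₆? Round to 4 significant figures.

Rate_i ∝ x_i/√M_i (Graham's law weighted by mole fraction), so the effusate composition follows n_i/√M_i.
x_UF₆(eff) = (n_UF₆/√M_UF₆) / (n_UF₆/√M_UF₆ + n_C₂H₆/√M_C₂H₆)
= (2.96/√352.02) / (2.96/√352.02 + 4.66/√30.07) = 0.1578/(0.1578 + 0.8498) = 0.1566.

0.1566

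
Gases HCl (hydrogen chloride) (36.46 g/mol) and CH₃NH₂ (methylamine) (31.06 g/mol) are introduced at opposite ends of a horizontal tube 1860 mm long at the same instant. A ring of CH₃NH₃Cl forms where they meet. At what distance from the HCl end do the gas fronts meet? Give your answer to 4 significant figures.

892.8 mm

Graham's law gives d_HCl/d_CH₃NH₂ = rate_HCl/rate_CH₃NH₂ = √(M_CH₃NH₂/M_HCl) = √(31.06/36.46) = 0.9230.
With d_HCl + d_CH₃NH₂ = 1860 mm, d_CH₃NH₂ = 1860/(1 + 0.9230) = 967.2 mm.
d_HCl = 1860 − 967.2 = 892.8 mm.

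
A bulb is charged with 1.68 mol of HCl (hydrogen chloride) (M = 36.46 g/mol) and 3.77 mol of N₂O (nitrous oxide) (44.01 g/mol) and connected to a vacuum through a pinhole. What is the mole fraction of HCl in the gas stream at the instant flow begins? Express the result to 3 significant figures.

Rate_i ∝ x_i/√M_i (Graham's law weighted by mole fraction), so the effusate composition follows n_i/√M_i.
x_HCl(eff) = (n_HCl/√M_HCl) / (n_HCl/√M_HCl + n_N₂O/√M_N₂O)
= (1.68/√36.46) / (1.68/√36.46 + 3.77/√44.01) = 0.2782/(0.2782 + 0.5683) = 0.329.

0.329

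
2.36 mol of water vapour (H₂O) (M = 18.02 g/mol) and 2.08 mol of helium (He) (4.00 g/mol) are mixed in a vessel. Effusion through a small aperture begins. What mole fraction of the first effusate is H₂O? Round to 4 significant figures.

The effusion rate of species i is ∝ p_i/√M_i ∝ n_i/√M_i.
Mole fraction of H₂O in the effusate = (n_H₂O/√M_H₂O) / (n_H₂O/√M_H₂O + n_He/√M_He)
= (2.36/√18.02) / (2.36/√18.02 + 2.08/√4.00) = 0.5559/(0.5559 + 1.040) = 0.3483.

0.3483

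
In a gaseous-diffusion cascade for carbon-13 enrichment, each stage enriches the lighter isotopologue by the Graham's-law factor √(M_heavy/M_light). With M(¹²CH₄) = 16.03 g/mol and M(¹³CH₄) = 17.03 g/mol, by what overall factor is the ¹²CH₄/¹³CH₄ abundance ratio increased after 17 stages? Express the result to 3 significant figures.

1.67

The single-stage factor is √(M_heavy/M_light), so 17 stages give [√(17.03/16.03)]^17 = (17.03/16.03)^(17/2).
= 1.06238^(17/2) = 1.67.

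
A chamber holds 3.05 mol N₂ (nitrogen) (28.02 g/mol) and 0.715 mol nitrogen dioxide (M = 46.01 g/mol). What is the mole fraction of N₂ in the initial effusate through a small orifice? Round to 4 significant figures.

Effusion rate of each component ∝ n_i/√M_i (partial pressure × 1/√M).
x_N₂(eff) = (n_N₂/√M_N₂) / (n_N₂/√M_N₂ + n_NO₂/√M_NO₂)
= (3.05/√28.02) / (3.05/√28.02 + 0.715/√46.01) = 0.5762/(0.5762 + 0.1054) = 0.8453.

0.8453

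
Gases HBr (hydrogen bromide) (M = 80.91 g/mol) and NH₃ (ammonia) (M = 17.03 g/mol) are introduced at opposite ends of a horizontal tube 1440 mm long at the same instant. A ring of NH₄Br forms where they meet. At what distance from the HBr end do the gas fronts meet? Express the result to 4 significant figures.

In equal time, each gas travels a distance ∝ its rate ∝ 1/√M, so d_HBr/d_NH₃ = √(M_NH₃/M_HBr) = √(17.03/80.91) = 0.4588.
With d_HBr + d_NH₃ = 1440 mm, d_NH₃ = 1440/(1 + 0.4588) = 987.1 mm.
d_HBr = 1440 − 987.1 = 452.9 mm.

452.9 mm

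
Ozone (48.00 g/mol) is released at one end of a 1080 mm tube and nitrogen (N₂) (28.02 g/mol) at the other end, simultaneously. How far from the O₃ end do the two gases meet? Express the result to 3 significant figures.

468 mm

In equal time, each gas travels a distance ∝ its rate ∝ 1/√M, so d_O₃/d_N₂ = √(M_N₂/M_O₃) = √(28.02/48.00) = 0.7640.
With d_O₃ + d_N₂ = 1080 mm, d_N₂ = 1080/(1 + 0.7640) = 612.2 mm.
d_O₃ = 1080 − 612.2 = 468 mm.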